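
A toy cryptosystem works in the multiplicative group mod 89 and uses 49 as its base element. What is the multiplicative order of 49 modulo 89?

The order of 49 must divide φ(89) = 89 − 1 = 88 = 2^3 · 11.
Divisors of 88: 1, 2, 4, 8, 11, 22, 44, 88.
Evaluate successive powers at the divisors of 88:
49^1 ≡ 49 (mod 89)
49^2 ≡ 87 (mod 89)
49^4 ≡ 4 (mod 89)
49^8 ≡ 16 (mod 89)
49^11 ≡ 34 (mod 89)
49^22 ≡ 88 (mod 89)
49^44 ≡ 1 (mod 89) ✓
So ord_89(49) = 44.

44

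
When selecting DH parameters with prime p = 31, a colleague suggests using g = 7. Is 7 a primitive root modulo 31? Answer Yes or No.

φ(31) = 31 − 1 = 30 = 2 · 3 · 5.
It suffices to check that the order of 7 is not a proper divisor of 30: compute 7^(30/q) for q ∈ {2, 3, 5}.
7^15 ≡ 1 (mod 31)  [q = 2: ≡ 1 ✗]
7^10 ≡ 25 (mod 31)  [q = 3: ≢ 1 ✓]
7^6 ≡ 4 (mod 31)  [q = 5: ≢ 1 ✓]
Since 7^15 ≡ 1, the order of 7 divides 15 < 30, so 7 is not a primitive root.

No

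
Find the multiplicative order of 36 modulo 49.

The order of 36 must divide φ(49) = φ(7^2) = 7·(7−1) = 42 = 2 · 3 · 7.
Divisors of 42: 1, 2, 3, 6, 7, 14, 21, 42.
Check 36^d mod 49 for each divisor in increasing order:
36^1 ≡ 36 (mod 49)
36^2 ≡ 22 (mod 49)
36^3 ≡ 8 (mod 49)
36^6 ≡ 15 (mod 49)
36^7 ≡ 1 (mod 49) ✓
The smallest such exponent is 7, so the order of 36 is 7.

7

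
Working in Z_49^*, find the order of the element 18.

3

The order of 18 must divide φ(49) = φ(7^2) = 7·(7−1) = 42 = 2 · 3 · 7.
Divisors of 42: 1, 2, 3, 6, 7, 14, 21, 42.
Compute 18^d (mod 49) for the divisors d until we hit 1:
18^1 ≡ 18 (mod 49)
18^2 ≡ 30 (mod 49)
18^3 ≡ 1 (mod 49) ✓
So ord_49(18) = 3.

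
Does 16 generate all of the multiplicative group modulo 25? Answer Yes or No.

No

φ(25) = φ(5^2) = 5·(5−1) = 20 = 2^2 · 5.
Test 16^(20/q) mod 25 for each prime factor q of 20:
16^10 ≡ 1 (mod 25)  [q = 2: ≡ 1 ✗]
16^4 ≡ 11 (mod 25)  [q = 5: ≢ 1 ✓]
16^10 ≡ 1 shows ord(16) | 10, strictly less than φ(25); not a primitive root.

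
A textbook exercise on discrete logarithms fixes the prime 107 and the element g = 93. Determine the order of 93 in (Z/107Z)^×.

106

Since 93 ∈ (Z/107Z)^×, its order divides φ(107) = 107 − 1 = 106 = 2 · 53.
Divisors of 106: 1, 2, 53, 106.
Check 93^d mod 107 for each divisor in increasing order:
93^1 ≡ 93 (mod 107)
93^2 ≡ 89 (mod 107)
93^53 ≡ 106 (mod 107)
93^106 ≡ 1 (mod 107) ✓
Therefore the multiplicative order of 93 modulo 107 is 106.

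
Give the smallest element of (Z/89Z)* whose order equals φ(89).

φ(89) = 89 − 1 = 88 = 2^3 · 11.
Test candidates g = 2, 3, … against the prime factors q ∈ {2, 11} of φ(89): g is a generator iff g^(88/q) ≢ 1 for every such q.
g = 2: 2^44 ≡ 1 — hits 1, so not a primitive root.
g = 3: 3^44 ≡ 88; 3^8 ≡ 64 — none is 1, so 3 is a primitive root.
So 3 is the smallest generator of (Z/89Z)^×.

3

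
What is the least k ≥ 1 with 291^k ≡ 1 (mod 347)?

ord(291) | φ(347) = 347 − 1 = 346 = 2 · 173.
Divisors of 346: 1, 2, 173, 346.
Compute 291^d (mod 347) for the divisors d until we hit 1:
291^1 ≡ 291 (mod 347)
291^2 ≡ 13 (mod 347)
291^173 ≡ 346 (mod 347)
291^346 ≡ 1 (mod 347) ✓
So ord_347(291) = 346.

346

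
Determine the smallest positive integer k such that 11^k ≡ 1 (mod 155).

ord(11) | φ(155) = φ(5·31) = (5−1)·(31−1) = 4·30 = 120 = 2^3 · 3 · 5.
Divisors of 120: 1, 2, 3, 4, 5, 6, 8, 10, 12, 15, 20, 24, 30, 40, 60, 120.
Evaluate successive powers at the divisors of 120:
11^1 ≡ 11 (mod 155)
11^2 ≡ 121 (mod 155)
11^3 ≡ 91 (mod 155)
11^4 ≡ 71 (mod 155)
11^5 ≡ 6 (mod 155)
11^6 ≡ 66 (mod 155)
11^8 ≡ 81 (mod 155)
11^10 ≡ 36 (mod 155)
11^12 ≡ 16 (mod 155)
11^15 ≡ 61 (mod 155)
11^20 ≡ 56 (mod 155)
11^24 ≡ 101 (mod 155)
11^30 ≡ 1 (mod 155) ✓
Therefore the multiplicative order of 11 modulo 155 is 30.

30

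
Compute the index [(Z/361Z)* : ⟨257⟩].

1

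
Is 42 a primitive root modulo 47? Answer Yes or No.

No

φ(47) = 47 − 1 = 46 = 2 · 23.
42 is a primitive root mod 47 iff 42^(φ(47)/q) ≢ 1 for every prime q | φ(47), i.e. q ∈ {2, 23}.
42^23 ≡ 1 (mod 47)  [q = 2: ≡ 1 ✗]
42^2 ≡ 25 (mod 47)  [q = 23: ≢ 1 ✓]
42^23 ≡ 1 shows ord(42) | 23, strictly less than φ(47); not a primitive root.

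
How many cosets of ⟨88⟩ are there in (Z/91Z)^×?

12

By Lagrange's theorem, ord_91(88) divides φ(91) = φ(7·13) = (7−1)·(13−1) = 6·12 = 72 = 2^3 · 3^2.
Divisors of 72: 1, 2, 3, 4, 6, 8, 9, 12, 18, 24, 36, 72.
Evaluate successive powers at the divisors of 72:
88^1 ≡ 88 (mod 91)
88^2 ≡ 9 (mod 91)
88^3 ≡ 64 (mod 91)
88^4 ≡ 81 (mod 91)
88^6 ≡ 1 (mod 91) ✓
The order of 88 is 6, so the subgroup it generates has 6 elements.
Index = |(Z/91Z)^×| / |⟨88⟩| = 72 / 6 = 12.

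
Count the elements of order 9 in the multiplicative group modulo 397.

6

φ(397) = 397 − 1 = 396 = 2^2 · 3^2 · 11.
Since (Z/397Z)^× is cyclic of order 396, the number of elements of order d is φ(d) when d | 396 and 0 otherwise.
9 = 3^2 divides 396, and φ(9) = 6.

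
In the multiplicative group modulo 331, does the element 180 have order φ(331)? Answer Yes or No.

No

φ(331) = 331 − 1 = 330 = 2 · 3 · 5 · 11.
It suffices to check that the order of 180 is not a proper divisor of 330: compute 180^(330/q) for q ∈ {2, 3, 5, 11}.
180^165 ≡ 1 (mod 331)  [q = 2: ≡ 1 ✗]
180^110 ≡ 1 (mod 331)  [q = 3: ≡ 1 ✗]
180^66 ≡ 1 (mod 331)  [q = 5: ≡ 1 ✗]
180^30 ≡ 167 (mod 331)  [q = 11: ≢ 1 ✓]
180^165 ≡ 1 shows ord(180) | 165, strictly less than φ(331); not a primitive root.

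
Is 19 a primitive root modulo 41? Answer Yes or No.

φ(41) = 41 − 1 = 40 = 2^3 · 5.
19 is a primitive root mod 41 iff 19^(φ(41)/q) ≢ 1 for every prime q | φ(41), i.e. q ∈ {2, 5}.
19^20 ≡ 40 (mod 41)  [q = 2: ≢ 1 ✓]
19^8 ≡ 37 (mod 41)  [q = 5: ≢ 1 ✓]
All checks pass, so 19 has order 40 and is a primitive root modulo 41.

Yes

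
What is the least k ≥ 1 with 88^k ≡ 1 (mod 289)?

By Lagrange's theorem, ord_289(88) divides φ(289) = φ(17^2) = 17·(17−1) = 272 = 2^4 · 17.
Divisors of 272: 1, 2, 4, 8, 16, 17, 34, 68, 136, 272.
Test each divisor d:
88^1 ≡ 88 (mod 289)
88^2 ≡ 230 (mod 289)
88^4 ≡ 13 (mod 289)
88^8 ≡ 169 (mod 289)
88^16 ≡ 239 (mod 289)
88^17 ≡ 224 (mod 289)
88^34 ≡ 179 (mod 289)
88^68 ≡ 251 (mod 289)
88^136 ≡ 288 (mod 289)
88^272 ≡ 1 (mod 289) ✓
Therefore the multiplicative order of 88 modulo 289 is 272.

272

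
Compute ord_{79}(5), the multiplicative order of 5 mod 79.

39

Since 5 ∈ (Z/79Z)^×, its order divides φ(79) = 79 − 1 = 78 = 2 · 3 · 13.
Divisors of 78: 1, 2, 3, 6, 13, 26, 39, 78.
Compute 5^d (mod 79) for the divisors d until we hit 1:
5^1 ≡ 5 (mod 79)
5^2 ≡ 25 (mod 79)
5^3 ≡ 46 (mod 79)
5^6 ≡ 62 (mod 79)
5^13 ≡ 23 (mod 79)
5^26 ≡ 55 (mod 79)
5^39 ≡ 1 (mod 79) ✓
Hence ord(5) = 39.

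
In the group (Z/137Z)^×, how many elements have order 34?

16

φ(137) = 137 − 1 = 136 = 2^3 · 17.
Since (Z/137Z)^× is cyclic of order 136, the number of elements of order d is φ(d) when d | 136 and 0 otherwise.
34 = 2 · 17 divides 136, and φ(34) = 16.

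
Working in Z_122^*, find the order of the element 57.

ord(57) | φ(122) = φ(2)·φ(61) = 1·60 = 60 = 2^2 · 3 · 5.
Divisors of 60: 1, 2, 3, 4, 5, 6, 10, 12, 15, 20, 30, 60.
Check 57^d mod 122 for each divisor in increasing order:
57^1 ≡ 57
57^2 ≡ 77
57^3 ≡ 119
57^4 ≡ 73
57^5 ≡ 13
57^6 ≡ 9
57^10 ≡ 47
57^12 ≡ 81
57^15 ≡ 1
The smallest such exponent is 15, so the order of 57 is 15.

15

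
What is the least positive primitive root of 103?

5

φ(103) = 103 − 1 = 102 = 2 · 3 · 17.
g is a primitive root iff g^(102/q) ≢ 1 (mod 103) for each prime q ∈ {2, 3, 17}.
g = 2: 2^51 ≡ 1 — hits 1, so not a primitive root.
g = 3: 3^51 ≡ 102; 3^34 ≡ 1 — hits 1, so not a primitive root.
g = 4: 4^51 ≡ 1 — hits 1, so not a primitive root.
g = 5: 5^51 ≡ 102; 5^34 ≡ 56; 5^6 ≡ 72 — none is 1, so 5 is a primitive root.
So 5 is the smallest generator of (Z/103Z)^×.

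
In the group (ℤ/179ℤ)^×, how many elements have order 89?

88

φ(179) = 179 − 1 = 178 = 2 · 89.
(Z/179Z)^× is cyclic (|G| = 178); a cyclic group of order m has exactly φ(d) elements of each order d | m, and none otherwise.
89 | 178, and φ(89) = 89 − 1 = 88.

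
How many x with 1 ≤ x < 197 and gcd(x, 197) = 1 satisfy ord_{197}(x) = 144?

0

φ(197) = 197 − 1 = 196 = 2^2 · 7^2.
Since (Z/197Z)^× is cyclic of order 196, the number of elements of order d is φ(d) when d | 196 and 0 otherwise.
Here 196 is not a multiple of 144, so there are no elements of order 144.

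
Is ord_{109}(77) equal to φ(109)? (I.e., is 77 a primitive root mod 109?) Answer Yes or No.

φ(109) = 109 − 1 = 108 = 2^2 · 3^3.
An element g generates (Z/109Z)^× iff g^(108/q) ≢ 1 (mod 109) for each prime q ∈ {2, 3}.
77^54 ≡ 108 (mod 109)  [q = 2: ≢ 1 ✓]
77^36 ≡ 1 (mod 109)  [q = 3: ≡ 1 ✗]
Since 77^36 ≡ 1, the order of 77 divides 36 < 108, so 77 is not a primitive root.

No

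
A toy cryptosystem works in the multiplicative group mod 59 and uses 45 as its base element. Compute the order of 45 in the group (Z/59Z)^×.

29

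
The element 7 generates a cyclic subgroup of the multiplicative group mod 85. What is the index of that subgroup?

ord(7) | φ(85) = φ(5·17) = (5−1)·(17−1) = 4·16 = 64 = 2^6.
Divisors of 64: 1, 2, 4, 8, 16, 32, 64.
Check 7^d mod 85 for each divisor in increasing order:
7^1 ≡ 7 (mod 85)
7^2 ≡ 49 (mod 85)
7^4 ≡ 21 (mod 85)
7^8 ≡ 16 (mod 85)
7^16 ≡ 1 (mod 85) ✓
Thus |⟨7⟩| = ord(7) = 16.
Index = |(Z/85Z)^×| / |⟨7⟩| = 64 / 16 = 4.

4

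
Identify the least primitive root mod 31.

3

φ(31) = 31 − 1 = 30 = 2 · 3 · 5.
g is a primitive root iff g^(30/q) ≢ 1 (mod 31) for each prime q ∈ {2, 3, 5}.
g = 2: 2^15 ≡ 1 — hits 1, so not a primitive root.
g = 3: 3^15 ≡ 30; 3^10 ≡ 25; 3^6 ≡ 16 — none is 1, so 3 is a primitive root.
So 3 is the smallest generator of (Z/31Z)^×.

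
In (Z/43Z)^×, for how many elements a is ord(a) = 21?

φ(43) = 43 − 1 = 42 = 2 · 3 · 7.
(Z/43Z)^× is cyclic (|G| = 42); a cyclic group of order m has exactly φ(d) elements of each order d | m, and none otherwise.
21 = 3 · 7 divides 42, and φ(21) = 12.

12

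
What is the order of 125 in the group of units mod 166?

82

ord(125) | φ(166) = φ(2)·φ(83) = 1·82 = 82 = 2 · 41.
Divisors of 82: 1, 2, 41, 82.
Evaluate successive powers at the divisors of 82:
125^1 ≡ 125
125^2 ≡ 21
125^41 ≡ 165
125^82 ≡ 1
Hence ord(125) = 82.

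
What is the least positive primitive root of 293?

φ(293) = 293 − 1 = 292 = 2^2 · 73.
Test candidates g = 2, 3, … against the prime factors q ∈ {2, 73} of φ(293): g is a generator iff g^(292/q) ≢ 1 for every such q.
g = 2: 2^146 ≡ 292; 2^4 ≡ 16 — none is 1, so 2 is a primitive root.
Hence the least primitive root of 293 is 2.

2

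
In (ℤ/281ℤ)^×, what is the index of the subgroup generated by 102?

The order of 102 must divide φ(281) = 281 − 1 = 280 = 2^3 · 5 · 7.
Divisors of 280: 1, 2, 4, 5, 7, 8, 10, 14, 20, 28, 35, 40, 56, 70, 140, 280.
Evaluate successive powers at the divisors of 280:
102^1 ≡ 102
102^2 ≡ 7
102^4 ≡ 49
102^5 ≡ 221
102^7 ≡ 142
102^8 ≡ 153
102^10 ≡ 228
102^14 ≡ 213
102^20 ≡ 280
102^28 ≡ 128
102^35 ≡ 192
102^40 ≡ 1
So ord_281(102) = 40, hence |⟨102⟩| = 40.
The index is φ(281) / ord(102) = 280 / 40 = 7.

7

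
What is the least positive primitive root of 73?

φ(73) = 73 − 1 = 72 = 2^3 · 3^2.
g is a primitive root iff g^(72/q) ≢ 1 (mod 73) for each prime q ∈ {2, 3}.
g = 2: 2^36 ≡ 1 — hits 1, so not a primitive root.
g = 3: 3^36 ≡ 1 — hits 1, so not a primitive root.
g = 4: 4^36 ≡ 1 — hits 1, so not a primitive root.
g = 5: 5^36 ≡ 72; 5^24 ≡ 8 — none is 1, so 5 is a primitive root.
So 5 is the smallest generator of (Z/73Z)^×.

5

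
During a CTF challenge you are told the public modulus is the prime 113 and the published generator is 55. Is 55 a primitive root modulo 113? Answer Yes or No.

φ(113) = 113 − 1 = 112 = 2^4 · 7.
An element g generates (Z/113Z)^× iff g^(112/q) ≢ 1 (mod 113) for each prime q ∈ {2, 7}.
55^56 ≡ 112 (mod 113)  [q = 2: ≢ 1 ✓]
55^16 ≡ 16 (mod 113)  [q = 7: ≢ 1 ✓]
None equal 1, so ord_113(55) = 112: 55 is a primitive root.

Yes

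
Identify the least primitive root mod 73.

5

φ(73) = 73 − 1 = 72 = 2^3 · 3^2.
g is a primitive root iff g^(72/q) ≢ 1 (mod 73) for each prime q ∈ {2, 3}.
g = 2: 2^36 ≡ 1 — hits 1, so not a primitive root.
g = 3: 3^36 ≡ 1 — hits 1, so not a primitive root.
g = 4: 4^36 ≡ 1 — hits 1, so not a primitive root.
g = 5: 5^36 ≡ 72; 5^24 ≡ 8 — none is 1, so 5 is a primitive root.
So 5 is the smallest generator of (Z/73Z)^×.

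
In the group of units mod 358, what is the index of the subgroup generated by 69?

ord(69) | φ(358) = φ(2)·φ(179) = 1·178 = 178 = 2 · 89.
Divisors of 178: 1, 2, 89, 178.
Check 69^d mod 358 for each divisor in increasing order:
69^1 ≡ 69 (mod 358)
69^2 ≡ 107 (mod 358)
69^89 ≡ 357 (mod 358)
69^178 ≡ 1 (mod 358) ✓
So ord_358(69) = 178, hence |⟨69⟩| = 178.
[(Z/358Z)^× : ⟨69⟩] = 178/178 = 1.

1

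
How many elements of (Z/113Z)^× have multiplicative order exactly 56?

24

φ(113) = 113 − 1 = 112 = 2^4 · 7.
(Z/113Z)^× is cyclic (|G| = 112); a cyclic group of order m has exactly φ(d) elements of each order d | m, and none otherwise.
56 = 2^3 · 7 divides 112, and φ(56) = 24.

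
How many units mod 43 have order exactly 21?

φ(43) = 43 − 1 = 42 = 2 · 3 · 7.
Since (Z/43Z)^× is cyclic of order 42, the number of elements of order d is φ(d) when d | 42 and 0 otherwise.
21 = 3 · 7 divides 42, and φ(21) = 12.

12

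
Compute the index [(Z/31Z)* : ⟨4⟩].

Since 4 ∈ (Z/31Z)^×, its order divides φ(31) = 31 − 1 = 30 = 2 · 3 · 5.
Divisors of 30: 1, 2, 3, 5, 6, 10, 15, 30.
Compute 4^d (mod 31) for the divisors d until we hit 1:
4^1 ≡ 4 (mod 31)
4^2 ≡ 16 (mod 31)
4^3 ≡ 2 (mod 31)
4^5 ≡ 1 (mod 31) ✓
The order of 4 is 5, so the subgroup it generates has 5 elements.
[(Z/31Z)^× : ⟨4⟩] = 30/5 = 6.

6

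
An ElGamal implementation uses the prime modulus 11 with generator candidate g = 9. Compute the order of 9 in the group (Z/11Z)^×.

5

The order of 9 must divide φ(11) = 11 − 1 = 10 = 2 · 5.
Divisors of 10: 1, 2, 5, 10.
Evaluate successive powers at the divisors of 10:
9^1 ≡ 9
9^2 ≡ 4
9^5 ≡ 1
Hence ord(9) = 5.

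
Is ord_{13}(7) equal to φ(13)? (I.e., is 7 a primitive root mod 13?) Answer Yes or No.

Yes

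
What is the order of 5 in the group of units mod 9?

ord(5) | φ(9) = φ(3^2) = 3·(3−1) = 6 = 2 · 3.
Divisors of 6: 1, 2, 3, 6.
Evaluate successive powers at the divisors of 6:
5^1 ≡ 5
5^2 ≡ 7
5^3 ≡ 8
5^6 ≡ 1
Therefore the multiplicative order of 5 modulo 9 is 6.

6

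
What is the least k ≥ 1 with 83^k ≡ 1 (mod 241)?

By Lagrange's theorem, ord_241(83) divides φ(241) = 241 − 1 = 240 = 2^4 · 3 · 5.
Divisors of 240: 1, 2, 3, 4, 5, 6, 8, 10, 12, 15, 16, 20, 24, 30, 40, 48, 60, 80, 120, 240.
Check 83^d mod 241 for each divisor in increasing order:
83^1 ≡ 83
83^2 ≡ 141
83^3 ≡ 135
83^4 ≡ 119
83^5 ≡ 237
83^6 ≡ 150
83^8 ≡ 183
83^10 ≡ 16
83^12 ≡ 87
83^15 ≡ 177
83^16 ≡ 231
83^20 ≡ 15
83^24 ≡ 98
83^30 ≡ 240
83^40 ≡ 225
83^48 ≡ 205
83^60 ≡ 1
The smallest such exponent is 60, so the order of 83 is 60.

60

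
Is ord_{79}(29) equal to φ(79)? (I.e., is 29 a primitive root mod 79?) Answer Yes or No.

φ(79) = 79 − 1 = 78 = 2 · 3 · 13.
It suffices to check that the order of 29 is not a proper divisor of 78: compute 29^(78/q) for q ∈ {2, 3, 13}.
29^39 ≡ 78 (mod 79)  [q = 2: ≢ 1 ✓]
29^26 ≡ 55 (mod 79)  [q = 3: ≢ 1 ✓]
29^6 ≡ 10 (mod 79)  [q = 13: ≢ 1 ✓]
Every test exponent gives a nontrivial residue, hence 29 generates the full group.

Yes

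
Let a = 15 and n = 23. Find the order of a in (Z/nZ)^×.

The order of 15 must divide φ(23) = 23 − 1 = 22 = 2 · 11.
Divisors of 22: 1, 2, 11, 22.
Test each divisor d:
15^1 ≡ 15 (mod 23)
15^2 ≡ 18 (mod 23)
15^11 ≡ 22 (mod 23)
15^22 ≡ 1 (mod 23) ✓
The smallest such exponent is 22, so the order of 15 is 22.

22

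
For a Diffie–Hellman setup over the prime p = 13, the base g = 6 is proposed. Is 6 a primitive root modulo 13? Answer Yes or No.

Yes

φ(13) = 13 − 1 = 12 = 2^2 · 3.
6 is a primitive root mod 13 iff 6^(φ(13)/q) ≢ 1 for every prime q | φ(13), i.e. q ∈ {2, 3}.
6^6 ≡ 12 (mod 13)  [q = 2: ≢ 1 ✓]
6^4 ≡ 9 (mod 13)  [q = 3: ≢ 1 ✓]
Every test exponent gives a nontrivial residue, hence 6 generates the full group.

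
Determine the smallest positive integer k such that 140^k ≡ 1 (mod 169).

78

By Lagrange's theorem, ord_169(140) divides φ(169) = φ(13^2) = 13·(13−1) = 156 = 2^2 · 3 · 13.
Divisors of 156: 1, 2, 3, 4, 6, 12, 13, 26, 39, 52, 78, 156.
Compute 140^d (mod 169) for the divisors d until we hit 1:
140^1 ≡ 140
140^2 ≡ 165
140^3 ≡ 116
140^4 ≡ 16
140^6 ≡ 105
140^12 ≡ 40
140^13 ≡ 23
140^26 ≡ 22
140^39 ≡ 168
140^52 ≡ 146
140^78 ≡ 1
So ord_169(140) = 78.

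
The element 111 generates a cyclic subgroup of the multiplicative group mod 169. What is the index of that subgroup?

1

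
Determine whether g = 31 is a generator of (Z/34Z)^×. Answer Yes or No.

φ(34) = φ(2)·φ(17) = 1·16 = 16 = 2^4.
Test 31^(16/q) mod 34 for each prime factor q of 16:
31^8 ≡ 33 (mod 34)  [q = 2: ≢ 1 ✓]
All checks pass, so 31 has order 16 and is a primitive root modulo 34.

Yes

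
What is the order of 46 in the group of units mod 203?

12

ord(46) | φ(203) = φ(7·29) = (7−1)·(29−1) = 6·28 = 168 = 2^3 · 3 · 7.
Divisors of 168: 1, 2, 3, 4, 6, 7, 8, 12, 14, 21, 24, 28, 42, 56, 84, 168.
Compute 46^d (mod 203) for the divisors d until we hit 1:
46^1 ≡ 46
46^2 ≡ 86
46^3 ≡ 99
46^4 ≡ 88
46^6 ≡ 57
46^7 ≡ 186
46^8 ≡ 30
46^12 ≡ 1
The smallest such exponent is 12, so the order of 46 is 12.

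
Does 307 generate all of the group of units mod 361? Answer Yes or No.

No

φ(361) = φ(19^2) = 19·(19−1) = 342 = 2 · 3^2 · 19.
307 is a primitive root mod 361 iff 307^(φ(361)/q) ≢ 1 for every prime q | φ(361), i.e. q ∈ {2, 3, 19}.
307^171 ≡ 360 (mod 361)  [q = 2: ≢ 1 ✓]
307^114 ≡ 292 (mod 361)  [q = 3: ≢ 1 ✓]
307^18 ≡ 1 (mod 361)  [q = 19: ≡ 1 ✗]
307^18 ≡ 1 shows ord(307) | 18, strictly less than φ(361); not a primitive root.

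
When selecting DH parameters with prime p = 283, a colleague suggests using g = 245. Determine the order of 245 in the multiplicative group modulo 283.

The order of 245 must divide φ(283) = 283 − 1 = 282 = 2 · 3 · 47.
Divisors of 282: 1, 2, 3, 6, 47, 94, 141, 282.
Test each divisor d:
245^1 ≡ 245 (mod 283)
245^2 ≡ 29 (mod 283)
245^3 ≡ 30 (mod 283)
245^6 ≡ 51 (mod 283)
245^47 ≡ 282 (mod 283)
245^94 ≡ 1 (mod 283) ✓
So ord_283(245) = 94.

94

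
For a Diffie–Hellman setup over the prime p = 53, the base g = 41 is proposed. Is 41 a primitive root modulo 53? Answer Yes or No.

φ(53) = 53 − 1 = 52 = 2^2 · 13.
An element g generates (Z/53Z)^× iff g^(52/q) ≢ 1 (mod 53) for each prime q ∈ {2, 13}.
41^26 ≡ 52 (mod 53)  [q = 2: ≢ 1 ✓]
41^4 ≡ 13 (mod 53)  [q = 13: ≢ 1 ✓]
All checks pass, so 41 has order 52 and is a primitive root modulo 53.

Yes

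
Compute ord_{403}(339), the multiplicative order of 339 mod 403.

By Lagrange's theorem, ord_403(339) divides φ(403) = φ(13·31) = (13−1)·(31−1) = 12·30 = 360 = 2^3 · 3^2 · 5.
Divisors of 360: 1, 2, 3, 4, 5, 6, 8, 9, 10, 12, 15, 18, 20, 24, 30, 36, 40, 45, 60, 72, 90, 120, 180, 360.
Compute 339^d (mod 403) for the divisors d until we hit 1:
339^1 ≡ 339 (mod 403)
339^2 ≡ 66 (mod 403)
339^3 ≡ 209 (mod 403)
339^4 ≡ 326 (mod 403)
339^5 ≡ 92 (mod 403)
339^6 ≡ 157 (mod 403)
339^8 ≡ 287 (mod 403)
339^9 ≡ 170 (mod 403)
339^10 ≡ 1 (mod 403) ✓
Therefore the multiplicative order of 339 modulo 403 is 10.

10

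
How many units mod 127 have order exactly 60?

0

φ(127) = 127 − 1 = 126 = 2 · 3^2 · 7.
(Z/127Z)^× is cyclic (|G| = 126); a cyclic group of order m has exactly φ(d) elements of each order d | m, and none otherwise.
Here 126 is not a multiple of 60, so there are no elements of order 60.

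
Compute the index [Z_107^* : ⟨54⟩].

1

The order of 54 must divide φ(107) = 107 − 1 = 106 = 2 · 53.
Divisors of 106: 1, 2, 53, 106.
Compute 54^d (mod 107) for the divisors d until we hit 1:
54^1 ≡ 54 (mod 107)
54^2 ≡ 27 (mod 107)
54^53 ≡ 106 (mod 107)
54^106 ≡ 1 (mod 107) ✓
The order of 54 is 106, so the subgroup it generates has 106 elements.
[(Z/107Z)^× : ⟨54⟩] = 106/106 = 1.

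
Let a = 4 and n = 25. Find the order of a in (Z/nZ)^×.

By Lagrange's theorem, ord_25(4) divides φ(25) = φ(5^2) = 5·(5−1) = 20 = 2^2 · 5.
Divisors of 20: 1, 2, 4, 5, 10, 20.
Compute 4^d (mod 25) for the divisors d until we hit 1:
4^1 ≡ 4 (mod 25)
4^2 ≡ 16 (mod 25)
4^4 ≡ 6 (mod 25)
4^5 ≡ 24 (mod 25)
4^10 ≡ 1 (mod 25) ✓
So ord_25(4) = 10.

10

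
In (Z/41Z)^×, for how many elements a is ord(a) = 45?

0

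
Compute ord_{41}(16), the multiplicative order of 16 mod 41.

By Lagrange's theorem, ord_41(16) divides φ(41) = 41 − 1 = 40 = 2^3 · 5.
Divisors of 40: 1, 2, 4, 5, 8, 10, 20, 40.
Test each divisor d:
16^1 ≡ 16 (mod 41)
16^2 ≡ 10 (mod 41)
16^4 ≡ 18 (mod 41)
16^5 ≡ 1 (mod 41) ✓
Hence ord(16) = 5.

5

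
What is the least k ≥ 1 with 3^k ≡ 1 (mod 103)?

The order of 3 must divide φ(103) = 103 − 1 = 102 = 2 · 3 · 17.
Divisors of 102: 1, 2, 3, 6, 17, 34, 51, 102.
Check 3^d mod 103 for each divisor in increasing order:
3^1 ≡ 3 (mod 103)
3^2 ≡ 9 (mod 103)
3^3 ≡ 27 (mod 103)
3^6 ≡ 8 (mod 103)
3^17 ≡ 102 (mod 103)
3^34 ≡ 1 (mod 103) ✓
The smallest such exponent is 34, so the order of 3 is 34.

34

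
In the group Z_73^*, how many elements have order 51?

0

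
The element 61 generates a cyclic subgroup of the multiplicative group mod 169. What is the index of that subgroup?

4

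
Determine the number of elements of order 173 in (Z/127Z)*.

0

φ(127) = 127 − 1 = 126 = 2 · 3^2 · 7.
In a cyclic group of order 126, there are φ(d) elements of order d for each divisor d of 126, and zero for non-divisors.
Here 126 is not a multiple of 173, so there are no elements of order 173.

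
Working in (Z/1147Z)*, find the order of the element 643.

60

The order of 643 must divide φ(1147) = φ(31·37) = (31−1)·(37−1) = 30·36 = 1080 = 2^3 · 3^3 · 5.
Divisors of 1080: 1, 2, 3, 4, 5, 6, 8, 9, 10, 12, 15, 18, 20, 24, 27, 30, 36, 40, 45, 54, 60, 72, 90, 108, 120, 135, 180, 216, 270, 360, 540, 1080.
Check 643^d mod 1147 for each divisor in increasing order:
643^1 ≡ 643 (mod 1147)
643^2 ≡ 529 (mod 1147)
643^3 ≡ 635 (mod 1147)
643^4 ≡ 1120 (mod 1147)
643^5 ≡ 991 (mod 1147)
643^6 ≡ 628 (mod 1147)
643^8 ≡ 729 (mod 1147)
643^9 ≡ 771 (mod 1147)
643^10 ≡ 249 (mod 1147)
643^12 ≡ 963 (mod 1147)
643^15 ≡ 154 (mod 1147)
643^18 ≡ 295 (mod 1147)
643^20 ≡ 63 (mod 1147)
643^24 ≡ 593 (mod 1147)
643^27 ≡ 339 (mod 1147)
643^30 ≡ 776 (mod 1147)
643^36 ≡ 1000 (mod 1147)
643^40 ≡ 528 (mod 1147)
643^45 ≡ 216 (mod 1147)
643^54 ≡ 221 (mod 1147)
643^60 ≡ 1 (mod 1147) ✓
So ord_1147(643) = 60.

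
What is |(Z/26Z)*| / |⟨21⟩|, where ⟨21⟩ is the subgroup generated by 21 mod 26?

3

Since 21 ∈ (Z/26Z)^×, its order divides φ(26) = φ(2)·φ(13) = 1·12 = 12 = 2^2 · 3.
Divisors of 12: 1, 2, 3, 4, 6, 12.
Check 21^d mod 26 for each divisor in increasing order:
21^1 ≡ 21 (mod 26)
21^2 ≡ 25 (mod 26)
21^3 ≡ 5 (mod 26)
21^4 ≡ 1 (mod 26) ✓
So ord_26(21) = 4, hence |⟨21⟩| = 4.
[(Z/26Z)^× : ⟨21⟩] = 12/4 = 3.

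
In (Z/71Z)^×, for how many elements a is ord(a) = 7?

6

φ(71) = 71 − 1 = 70 = 2 · 5 · 7.
(Z/71Z)^× is cyclic (|G| = 70); a cyclic group of order m has exactly φ(d) elements of each order d | m, and none otherwise.
7 | 70, and φ(7) = 7 − 1 = 6.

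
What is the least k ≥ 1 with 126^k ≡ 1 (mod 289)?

By Lagrange's theorem, ord_289(126) divides φ(289) = φ(17^2) = 17·(17−1) = 272 = 2^4 · 17.
Divisors of 272: 1, 2, 4, 8, 16, 17, 34, 68, 136, 272.
Check 126^d mod 289 for each divisor in increasing order:
126^1 ≡ 126 (mod 289)
126^2 ≡ 270 (mod 289)
126^4 ≡ 72 (mod 289)
126^8 ≡ 271 (mod 289)
126^16 ≡ 35 (mod 289)
126^17 ≡ 75 (mod 289)
126^34 ≡ 134 (mod 289)
126^68 ≡ 38 (mod 289)
126^136 ≡ 288 (mod 289)
126^272 ≡ 1 (mod 289) ✓
So ord_289(126) = 272.

272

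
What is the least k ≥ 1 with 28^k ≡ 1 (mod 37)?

18

By Lagrange's theorem, ord_37(28) divides φ(37) = 37 − 1 = 36 = 2^2 · 3^2.
Divisors of 36: 1, 2, 3, 4, 6, 9, 12, 18, 36.
Compute 28^d (mod 37) for the divisors d until we hit 1:
28^1 ≡ 28
28^2 ≡ 7
28^3 ≡ 11
28^4 ≡ 12
28^6 ≡ 10
28^9 ≡ 36
28^12 ≡ 26
28^18 ≡ 1
The smallest such exponent is 18, so the order of 28 is 18.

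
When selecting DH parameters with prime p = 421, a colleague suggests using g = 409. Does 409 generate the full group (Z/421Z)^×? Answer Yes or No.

No

φ(421) = 421 − 1 = 420 = 2^2 · 3 · 5 · 7.
Test 409^(420/q) mod 421 for each prime factor q of 420:
409^210 ≡ 1 (mod 421)  [q = 2: ≡ 1 ✗]
409^140 ≡ 400 (mod 421)  [q = 3: ≢ 1 ✓]
409^84 ≡ 279 (mod 421)  [q = 5: ≢ 1 ✓]
409^60 ≡ 1 (mod 421)  [q = 7: ≡ 1 ✗]
Since 409^210 ≡ 1, the order of 409 divides 210 < 420, so 409 is not a primitive root.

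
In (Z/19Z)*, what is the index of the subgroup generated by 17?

2

Since 17 ∈ (Z/19Z)^×, its order divides φ(19) = 19 − 1 = 18 = 2 · 3^2.
Divisors of 18: 1, 2, 3, 6, 9, 18.
Check 17^d mod 19 for each divisor in increasing order:
17^1 ≡ 17 (mod 19)
17^2 ≡ 4 (mod 19)
17^3 ≡ 11 (mod 19)
17^6 ≡ 7 (mod 19)
17^9 ≡ 1 (mod 19) ✓
Thus |⟨17⟩| = ord(17) = 9.
The index is φ(19) / ord(17) = 18 / 9 = 2.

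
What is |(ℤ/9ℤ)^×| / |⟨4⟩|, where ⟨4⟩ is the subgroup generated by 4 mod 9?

Since 4 ∈ (Z/9Z)^×, its order divides φ(9) = φ(3^2) = 3·(3−1) = 6 = 2 · 3.
Divisors of 6: 1, 2, 3, 6.
Check 4^d mod 9 for each divisor in increasing order:
4^1 ≡ 4 (mod 9)
4^2 ≡ 7 (mod 9)
4^3 ≡ 1 (mod 9) ✓
So ord_9(4) = 3, hence |⟨4⟩| = 3.
The index is φ(9) / ord(4) = 6 / 3 = 2.

2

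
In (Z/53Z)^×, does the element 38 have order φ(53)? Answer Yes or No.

No

φ(53) = 53 − 1 = 52 = 2^2 · 13.
38 is a primitive root mod 53 iff 38^(φ(53)/q) ≢ 1 for every prime q | φ(53), i.e. q ∈ {2, 13}.
38^26 ≡ 1 (mod 53)  [q = 2: ≡ 1 ✗]
38^4 ≡ 10 (mod 53)  [q = 13: ≢ 1 ✓]
38^26 ≡ 1 shows ord(38) | 26, strictly less than φ(53); not a primitive root.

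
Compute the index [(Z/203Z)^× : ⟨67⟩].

4

The order of 67 must divide φ(203) = φ(7·29) = (7−1)·(29−1) = 6·28 = 168 = 2^3 · 3 · 7.
Divisors of 168: 1, 2, 3, 4, 6, 7, 8, 12, 14, 21, 24, 28, 42, 56, 84, 168.
Check 67^d mod 203 for each divisor in increasing order:
67^1 ≡ 67
67^2 ≡ 23
67^3 ≡ 120
67^4 ≡ 123
67^6 ≡ 190
67^7 ≡ 144
67^8 ≡ 107
67^12 ≡ 169
67^14 ≡ 30
67^21 ≡ 57
67^24 ≡ 141
67^28 ≡ 88
67^42 ≡ 1
The order of 67 is 42, so the subgroup it generates has 42 elements.
[(Z/203Z)^× : ⟨67⟩] = 168/42 = 4.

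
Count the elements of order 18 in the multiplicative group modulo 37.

6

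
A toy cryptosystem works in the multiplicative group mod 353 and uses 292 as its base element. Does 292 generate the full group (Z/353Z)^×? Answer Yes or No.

No

φ(353) = 353 − 1 = 352 = 2^5 · 11.
Test 292^(352/q) mod 353 for each prime factor q of 352:
292^176 ≡ 1 (mod 353)  [q = 2: ≡ 1 ✗]
292^32 ≡ 22 (mod 353)  [q = 11: ≢ 1 ✓]
292^176 ≡ 1 shows ord(292) | 176, strictly less than φ(353); not a primitive root.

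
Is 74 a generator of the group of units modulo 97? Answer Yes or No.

Yes

φ(97) = 97 − 1 = 96 = 2^5 · 3.
74 is a primitive root mod 97 iff 74^(φ(97)/q) ≢ 1 for every prime q | φ(97), i.e. q ∈ {2, 3}.
74^48 ≡ 96 (mod 97)  [q = 2: ≢ 1 ✓]
74^32 ≡ 61 (mod 97)  [q = 3: ≢ 1 ✓]
None equal 1, so ord_97(74) = 96: 74 is a primitive root.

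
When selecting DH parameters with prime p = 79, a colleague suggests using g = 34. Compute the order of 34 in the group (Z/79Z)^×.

The order of 34 must divide φ(79) = 79 − 1 = 78 = 2 · 3 · 13.
Divisors of 78: 1, 2, 3, 6, 13, 26, 39, 78.
Evaluate successive powers at the divisors of 78:
34^1 ≡ 34
34^2 ≡ 50
34^3 ≡ 41
34^6 ≡ 22
34^13 ≡ 24
34^26 ≡ 23
34^39 ≡ 78
34^78 ≡ 1
Hence ord(34) = 78.

78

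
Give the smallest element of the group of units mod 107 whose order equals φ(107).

2

φ(107) = 107 − 1 = 106 = 2 · 53.
Test candidates g = 2, 3, … against the prime factors q ∈ {2, 53} of φ(107): g is a generator iff g^(106/q) ≢ 1 for every such q.
g = 2: 2^53 ≡ 106; 2^2 ≡ 4 — none is 1, so 2 is a primitive root.
So 2 is the smallest generator of (Z/107Z)^×.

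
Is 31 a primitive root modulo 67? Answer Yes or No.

Yes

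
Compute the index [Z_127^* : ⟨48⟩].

By Lagrange's theorem, ord_127(48) divides φ(127) = 127 − 1 = 126 = 2 · 3^2 · 7.
Divisors of 126: 1, 2, 3, 6, 7, 9, 14, 18, 21, 42, 63, 126.
Compute 48^d (mod 127) for the divisors d until we hit 1:
48^1 ≡ 48 (mod 127)
48^2 ≡ 18 (mod 127)
48^3 ≡ 102 (mod 127)
48^6 ≡ 117 (mod 127)
48^7 ≡ 28 (mod 127)
48^9 ≡ 123 (mod 127)
48^14 ≡ 22 (mod 127)
48^18 ≡ 16 (mod 127)
48^21 ≡ 108 (mod 127)
48^42 ≡ 107 (mod 127)
48^63 ≡ 126 (mod 127)
48^126 ≡ 1 (mod 127) ✓
The order of 48 is 126, so the subgroup it generates has 126 elements.
Index = |(Z/127Z)^×| / |⟨48⟩| = 126 / 126 = 1.

1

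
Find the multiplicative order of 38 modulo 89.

ord(38) | φ(89) = 89 − 1 = 88 = 2^3 · 11.
Divisors of 88: 1, 2, 4, 8, 11, 22, 44, 88.
Compute 38^d (mod 89) for the divisors d until we hit 1:
38^1 ≡ 38
38^2 ≡ 20
38^4 ≡ 44
38^8 ≡ 67
38^11 ≡ 12
38^22 ≡ 55
38^44 ≡ 88
38^88 ≡ 1
Hence ord(38) = 88.

88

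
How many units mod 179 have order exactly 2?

1

φ(179) = 179 − 1 = 178 = 2 · 89.
(Z/179Z)^× is cyclic (|G| = 178); a cyclic group of order m has exactly φ(d) elements of each order d | m, and none otherwise.
2 | 178, and φ(2) = 2 − 1 = 1.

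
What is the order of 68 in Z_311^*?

62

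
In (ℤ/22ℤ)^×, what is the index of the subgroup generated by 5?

2

The order of 5 must divide φ(22) = φ(2)·φ(11) = 1·10 = 10 = 2 · 5.
Divisors of 10: 1, 2, 5, 10.
Compute 5^d (mod 22) for the divisors d until we hit 1:
5^1 ≡ 5
5^2 ≡ 3
5^5 ≡ 1
Thus |⟨5⟩| = ord(5) = 5.
The index is φ(22) / ord(5) = 10 / 5 = 2.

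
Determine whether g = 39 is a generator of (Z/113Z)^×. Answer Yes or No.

Yes

φ(113) = 113 − 1 = 112 = 2^4 · 7.
An element g generates (Z/113Z)^× iff g^(112/q) ≢ 1 (mod 113) for each prime q ∈ {2, 7}.
39^56 ≡ 112 (mod 113)  [q = 2: ≢ 1 ✓]
39^16 ≡ 28 (mod 113)  [q = 7: ≢ 1 ✓]
None equal 1, so ord_113(39) = 112: 39 is a primitive root.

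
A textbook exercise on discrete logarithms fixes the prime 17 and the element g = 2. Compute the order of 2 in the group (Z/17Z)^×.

By Lagrange's theorem, ord_17(2) divides φ(17) = 17 − 1 = 16 = 2^4.
Divisors of 16: 1, 2, 4, 8, 16.
Compute 2^d (mod 17) for the divisors d until we hit 1:
2^1 ≡ 2 (mod 17)
2^2 ≡ 4 (mod 17)
2^4 ≡ 16 (mod 17)
2^8 ≡ 1 (mod 17) ✓
Therefore the multiplicative order of 2 modulo 17 is 8.

8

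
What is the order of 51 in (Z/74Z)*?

12

ord(51) | φ(74) = φ(2)·φ(37) = 1·36 = 36 = 2^2 · 3^2.
Divisors of 36: 1, 2, 3, 4, 6, 9, 12, 18, 36.
Test each divisor d:
51^1 ≡ 51
51^2 ≡ 11
51^3 ≡ 43
51^4 ≡ 47
51^6 ≡ 73
51^9 ≡ 31
51^12 ≡ 1
Therefore the multiplicative order of 51 modulo 74 is 12.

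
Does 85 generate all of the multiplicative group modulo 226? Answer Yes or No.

No

φ(226) = φ(2)·φ(113) = 1·112 = 112 = 2^4 · 7.
An element g generates (Z/226Z)^× iff g^(112/q) ≢ 1 (mod 226) for each prime q ∈ {2, 7}.
85^56 ≡ 1 (mod 226)  [q = 2: ≡ 1 ✗]
85^16 ≡ 219 (mod 226)  [q = 7: ≢ 1 ✓]
The check at q = 2 fails, so 85 generates a proper subgroup.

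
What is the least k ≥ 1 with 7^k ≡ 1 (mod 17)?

ord(7) | φ(17) = 17 − 1 = 16 = 2^4.
Divisors of 16: 1, 2, 4, 8, 16.
Test each divisor d:
7^1 ≡ 7 (mod 17)
7^2 ≡ 15 (mod 17)
7^4 ≡ 4 (mod 17)
7^8 ≡ 16 (mod 17)
7^16 ≡ 1 (mod 17) ✓
The smallest such exponent is 16, so the order of 7 is 16.

16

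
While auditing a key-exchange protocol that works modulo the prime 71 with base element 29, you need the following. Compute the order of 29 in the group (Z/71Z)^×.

35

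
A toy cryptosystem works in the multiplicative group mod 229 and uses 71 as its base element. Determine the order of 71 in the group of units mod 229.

114

By Lagrange's theorem, ord_229(71) divides φ(229) = 229 − 1 = 228 = 2^2 · 3 · 19.
Divisors of 228: 1, 2, 3, 4, 6, 12, 19, 38, 57, 76, 114, 228.
Check 71^d mod 229 for each divisor in increasing order:
71^1 ≡ 71 (mod 229)
71^2 ≡ 3 (mod 229)
71^3 ≡ 213 (mod 229)
71^4 ≡ 9 (mod 229)
71^6 ≡ 27 (mod 229)
71^12 ≡ 42 (mod 229)
71^19 ≡ 135 (mod 229)
71^38 ≡ 134 (mod 229)
71^57 ≡ 228 (mod 229)
71^76 ≡ 94 (mod 229)
71^114 ≡ 1 (mod 229) ✓
Hence ord(71) = 114.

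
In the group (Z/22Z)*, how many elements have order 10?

4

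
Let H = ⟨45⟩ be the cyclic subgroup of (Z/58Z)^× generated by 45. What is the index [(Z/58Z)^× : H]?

By Lagrange's theorem, ord_58(45) divides φ(58) = φ(2)·φ(29) = 1·28 = 28 = 2^2 · 7.
Divisors of 28: 1, 2, 4, 7, 14, 28.
Check 45^d mod 58 for each divisor in increasing order:
45^1 ≡ 45 (mod 58)
45^2 ≡ 53 (mod 58)
45^4 ≡ 25 (mod 58)
45^7 ≡ 1 (mod 58) ✓
The order of 45 is 7, so the subgroup it generates has 7 elements.
The index is φ(58) / ord(45) = 28 / 7 = 4.

4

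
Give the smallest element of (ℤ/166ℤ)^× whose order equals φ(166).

5

φ(166) = φ(2)·φ(83) = 1·82 = 82 = 2 · 41.
g is a primitive root iff g^(82/q) ≢ 1 (mod 166) for each prime q ∈ {2, 41}.
g = 2: gcd(2, 166) = 2 > 1, not a unit — skip.
g = 3: 3^41 ≡ 1 — hits 1, so not a primitive root.
g = 4: gcd(4, 166) = 2 > 1, not a unit — skip.
g = 5: 5^41 ≡ 165; 5^2 ≡ 25 — none is 1, so 5 is a primitive root.
The smallest primitive root modulo 166 is 5.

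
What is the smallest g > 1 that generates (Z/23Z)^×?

5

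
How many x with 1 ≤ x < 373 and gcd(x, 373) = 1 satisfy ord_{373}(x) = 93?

60

φ(373) = 373 − 1 = 372 = 2^2 · 3 · 31.
(Z/373Z)^× is cyclic (|G| = 372); a cyclic group of order m has exactly φ(d) elements of each order d | m, and none otherwise.
93 = 3 · 31 divides 372, and φ(93) = 60.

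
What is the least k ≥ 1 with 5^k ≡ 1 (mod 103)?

102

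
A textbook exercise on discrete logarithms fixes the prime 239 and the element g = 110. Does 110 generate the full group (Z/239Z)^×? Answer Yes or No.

φ(239) = 239 − 1 = 238 = 2 · 7 · 17.
An element g generates (Z/239Z)^× iff g^(238/q) ≢ 1 (mod 239) for each prime q ∈ {2, 7, 17}.
110^119 ≡ 1 (mod 239)  [q = 2: ≡ 1 ✗]
110^34 ≡ 100 (mod 239)  [q = 7: ≢ 1 ✓]
110^14 ≡ 187 (mod 239)  [q = 17: ≢ 1 ✓]
The check at q = 2 fails, so 110 generates a proper subgroup.

No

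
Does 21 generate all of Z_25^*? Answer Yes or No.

φ(25) = φ(5^2) = 5·(5−1) = 20 = 2^2 · 5.
It suffices to check that the order of 21 is not a proper divisor of 20: compute 21^(20/q) for q ∈ {2, 5}.
21^10 ≡ 1 (mod 25)  [q = 2: ≡ 1 ✗]
21^4 ≡ 6 (mod 25)  [q = 5: ≢ 1 ✓]
21^10 ≡ 1 shows ord(21) | 10, strictly less than φ(25); not a primitive root.

No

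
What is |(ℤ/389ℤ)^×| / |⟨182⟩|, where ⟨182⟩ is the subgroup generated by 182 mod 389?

1

By Lagrange's theorem, ord_389(182) divides φ(389) = 389 − 1 = 388 = 2^2 · 97.
Divisors of 388: 1, 2, 4, 97, 194, 388.
Test each divisor d:
182^1 ≡ 182 (mod 389)
182^2 ≡ 59 (mod 389)
182^4 ≡ 369 (mod 389)
182^97 ≡ 115 (mod 389)
182^194 ≡ 388 (mod 389)
182^388 ≡ 1 (mod 389) ✓
So ord_389(182) = 388, hence |⟨182⟩| = 388.
The index is φ(389) / ord(182) = 388 / 388 = 1.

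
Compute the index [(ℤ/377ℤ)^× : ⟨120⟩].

ord(120) | φ(377) = φ(13·29) = (13−1)·(29−1) = 12·28 = 336 = 2^4 · 3 · 7.
Divisors of 336: 1, 2, 3, 4, 6, 7, 8, 12, 14, 16, 21, 24, 28, 42, 48, 56, 84, 112, 168, 336.
Test each divisor d:
120^1 ≡ 120 (mod 377)
120^2 ≡ 74 (mod 377)
120^3 ≡ 209 (mod 377)
120^4 ≡ 198 (mod 377)
120^6 ≡ 326 (mod 377)
120^7 ≡ 289 (mod 377)
120^8 ≡ 373 (mod 377)
120^12 ≡ 339 (mod 377)
120^14 ≡ 204 (mod 377)
120^16 ≡ 16 (mod 377)
120^21 ≡ 144 (mod 377)
120^24 ≡ 313 (mod 377)
120^28 ≡ 146 (mod 377)
120^42 ≡ 1 (mod 377) ✓
The order of 120 is 42, so the subgroup it generates has 42 elements.
[(Z/377Z)^× : ⟨120⟩] = 336/42 = 8.

8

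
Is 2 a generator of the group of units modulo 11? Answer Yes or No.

Yes

φ(11) = 11 − 1 = 10 = 2 · 5.
2 is a primitive root mod 11 iff 2^(φ(11)/q) ≢ 1 for every prime q | φ(11), i.e. q ∈ {2, 5}.
2^5 ≡ 10 (mod 11)  [q = 2: ≢ 1 ✓]
2^2 ≡ 4 (mod 11)  [q = 5: ≢ 1 ✓]
None equal 1, so ord_11(2) = 10: 2 is a primitive root.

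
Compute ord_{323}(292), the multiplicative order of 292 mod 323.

48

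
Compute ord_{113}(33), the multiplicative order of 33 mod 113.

112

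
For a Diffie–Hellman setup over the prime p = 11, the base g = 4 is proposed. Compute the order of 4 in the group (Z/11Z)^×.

5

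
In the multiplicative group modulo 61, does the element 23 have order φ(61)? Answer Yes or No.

No

φ(61) = 61 − 1 = 60 = 2^2 · 3 · 5.
Test 23^(60/q) mod 61 for each prime factor q of 60:
23^30 ≡ 60 (mod 61)  [q = 2: ≢ 1 ✓]
23^20 ≡ 1 (mod 61)  [q = 3: ≡ 1 ✗]
23^12 ≡ 20 (mod 61)  [q = 5: ≢ 1 ✓]
23^20 ≡ 1 shows ord(23) | 20, strictly less than φ(61); not a primitive root.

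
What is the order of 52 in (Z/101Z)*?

25

By Lagrange's theorem, ord_101(52) divides φ(101) = 101 − 1 = 100 = 2^2 · 5^2.
Divisors of 100: 1, 2, 4, 5, 10, 20, 25, 50, 100.
Test each divisor d:
52^1 ≡ 52
52^2 ≡ 78
52^4 ≡ 24
52^5 ≡ 36
52^10 ≡ 84
52^20 ≡ 87
52^25 ≡ 1
Hence ord(52) = 25.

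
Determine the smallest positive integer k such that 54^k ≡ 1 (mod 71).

5

By Lagrange's theorem, ord_71(54) divides φ(71) = 71 − 1 = 70 = 2 · 5 · 7.
Divisors of 70: 1, 2, 5, 7, 10, 14, 35, 70.
Compute 54^d (mod 71) for the divisors d until we hit 1:
54^1 ≡ 54 (mod 71)
54^2 ≡ 5 (mod 71)
54^5 ≡ 1 (mod 71) ✓
So ord_71(54) = 5.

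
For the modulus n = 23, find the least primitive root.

φ(23) = 23 − 1 = 22 = 2 · 11.
Test candidates g = 2, 3, … against the prime factors q ∈ {2, 11} of φ(23): g is a generator iff g^(22/q) ≢ 1 for every such q.
g = 2: 2^11 ≡ 1 — hits 1, so not a primitive root.
g = 3: 3^11 ≡ 1 — hits 1, so not a primitive root.
g = 4: 4^11 ≡ 1 — hits 1, so not a primitive root.
g = 5: 5^11 ≡ 22; 5^2 ≡ 2 — none is 1, so 5 is a primitive root.
So 5 is the smallest generator of (Z/23Z)^×.

5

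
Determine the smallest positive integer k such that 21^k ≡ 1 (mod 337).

42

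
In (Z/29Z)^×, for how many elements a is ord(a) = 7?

φ(29) = 29 − 1 = 28 = 2^2 · 7.
Since (Z/29Z)^× is cyclic of order 28, the number of elements of order d is φ(d) when d | 28 and 0 otherwise.
7 | 28, and φ(7) = 7 − 1 = 6.

6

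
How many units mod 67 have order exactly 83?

φ(67) = 67 − 1 = 66 = 2 · 3 · 11.
(Z/67Z)^× is cyclic (|G| = 66); a cyclic group of order m has exactly φ(d) elements of each order d | m, and none otherwise.
Since 83 ∤ 66, the count is 0.

0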